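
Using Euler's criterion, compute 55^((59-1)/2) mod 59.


p = 59 is prime and the exponent is (p-1)/2 = 29, so by Euler's criterion 55^29 = (55/59) = +1 or -1 mod 59.
Compute by square-and-multiply:
  29 = 16 + 8 + 4 + 1 (binary 11101)
  Repeated squaring mod 59: 55^1 = 55, 55^2 = 16, 55^4 = 20, 55^8 = 46, 55^16 = 51
  55^29 = 55^16 * 55^8 * 55^4 * 55^1 = 51 * 46 * 20 * 55 mod 59
    51 * 46 = 2346 = 45 mod 59
    45 * 20 = 900 = 15 mod 59
    15 * 55 = 825 = 58 mod 59
  55^29 = 58 mod 59
Result 58 = p - 1 = -1 mod 59: 55 is a quadratic non-residue mod 59. As a residue in [0, p-1] the value is 58.
55^29 mod 59 = 58

58


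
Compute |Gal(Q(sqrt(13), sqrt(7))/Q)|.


The 2 square roots of distinct primes are multiplicatively independent over Q,
so [K:Q] = 2^2 and Gal(K/Q) is isomorphic to (Z/2Z)^2.
|Gal| = 2^2 = 4

4


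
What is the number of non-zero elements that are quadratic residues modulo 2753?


For prime p, the number of non-zero quadratic residues is (p-1)/2.
= (2753-1)/2
= 1376

1376


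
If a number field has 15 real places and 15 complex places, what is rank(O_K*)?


By Dirichlet's unit theorem:
rank = r1 + r2 - 1
= 15 + 15 - 1
= 29

29


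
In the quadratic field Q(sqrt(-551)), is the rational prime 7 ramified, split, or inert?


K = Q(sqrt(-551)). Since d mod 4 = 1, disc(K) = -551.
Check p | disc: -551 mod 7 = 2.
p does not divide disc. Compute Legendre symbol (d/p):
2^((7-1)/2) mod 7 = 1
(d/p) = 1, so p splits: (p) = P*P' with e=1, f=1, g=2.
Therefore p is split.

split


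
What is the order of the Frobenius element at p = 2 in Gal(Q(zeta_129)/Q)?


The Frobenius at p in Gal(Q(zeta_n)/Q) = (Z/nZ)* is the class of p, so its order is ord_129(2), the smallest k >= 1 with 2^k = 1 mod 129.
n = 129 = 3 * 43, phi(129) = 84; the order divides phi(n).
Divisors of 84: 1, 2, 3, 4, 6, 7, 12, 14, 21, 28, 42, 84
Repeated squaring mod 129: 2^1 = 2, 2^2 = 4, 2^4 = 16, 2^8 = 127, 2^16 = 4, 2^32 = 16, 2^64 = 127
Test divisors in increasing order:
  k=1: 2^1 = 2 mod 129
  k=2: 2^2 = 4 mod 129
  k=3: 2^3 = 4 * 2 = 8 mod 129
  k=4: 2^4 = 16 mod 129
  k=6: 2^6 = 16 * 4 = 64 mod 129
  k=7: 2^7 = 16 * 4 * 2 = 128 mod 129
  k=12: 2^12 = 127 * 16 = 97 mod 129
  k=14: 2^14 = 127 * 16 * 4 = 1 mod 129  <- first divisor giving 1
Order = 14

14


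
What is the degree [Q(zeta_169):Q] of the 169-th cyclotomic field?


The degree equals Euler's totient phi(169).
169 = 13^2
phi(169) = 156

156


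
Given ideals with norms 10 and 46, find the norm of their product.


N(IJ) = N(I) * N(J)
= 10 * 46
= 460

460


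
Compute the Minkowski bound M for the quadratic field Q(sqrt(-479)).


d = -479, d mod 4 = 1, so disc(K) = d = -479; |disc(K)| = 479
Imaginary quadratic field, so n = 2, s = r2 = 1, r1 = 0
M = (n!/n^n) * (4/pi)^s * sqrt(|disc(K)|) = (2!/2^2) * (4/pi)^1 * sqrt(479)
= 0.5 * 1.273240 * 21.886069
= 13.9331

13.9331


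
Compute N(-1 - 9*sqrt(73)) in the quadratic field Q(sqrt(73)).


N(a + b*sqrt(d)) = a^2 - d*b^2
= (-1)^2 - (73)*(-9)^2
= 1 - 5913
= -5912

-5912


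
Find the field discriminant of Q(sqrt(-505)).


For K = Q(sqrt(d)) with d squarefree: disc(K) = d if d = 1 mod 4, and disc(K) = 4d if d = 2 or 3 mod 4.
Here d = -505, and d mod 4 = 3.
d = 3 mod 4, not 1 (O_K = Z[sqrt(d)]), so disc(K) = 4d = 4 * (-505) = -2020

-2020


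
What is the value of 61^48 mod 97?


p = 97 is prime and the exponent is (p-1)/2 = 48, so by Euler's criterion 61^48 = (61/97) = +1 or -1 mod 97.
Compute by square-and-multiply:
  48 = 32 + 16 (binary 110000)
  Repeated squaring mod 97: 61^1 = 61, 61^2 = 35, 61^4 = 61, 61^8 = 35, 61^16 = 61, 61^32 = 35
  61^48 = 61^32 * 61^16 = 35 * 61 mod 97
    35 * 61 = 2135 = 1 mod 97
  61^48 = 1 mod 97
Result 1: 61 is a quadratic residue mod 97.
61^48 mod 97 = 1

1


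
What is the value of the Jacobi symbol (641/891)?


Compute (641/891) via quadratic reciprocity:
  reciprocity: (641/891) -> +(891/641)
  reduce: (250/641)
  pull out 2: (2/641) = +1  (since 641 mod 8 = 1)
  reciprocity: (125/641) -> +(641/125)
  reduce: (16/125)
  pull out 2: (2/125) = -1  (since 125 mod 8 = 5)
  pull out 2: (2/125) = -1  (since 125 mod 8 = 5)
  pull out 2: (2/125) = -1  (since 125 mod 8 = 5)
  pull out 2: (2/125) = -1  (since 125 mod 8 = 5)
  (1/125) = 1
Product of signs = 1

1


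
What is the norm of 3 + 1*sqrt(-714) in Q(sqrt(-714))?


N(a + b*sqrt(d)) = a^2 - d*b^2
= (3)^2 - (-714)*(1)^2
= 9 + 714
= 723

723


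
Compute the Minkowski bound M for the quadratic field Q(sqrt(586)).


d = 586, d mod 4 = 2, so disc(K) = 4d = 2344; |disc(K)| = 2344
Real quadratic field, so n = 2, s = r2 = 0, r1 = 2
M = (n!/n^n) * (4/pi)^s * sqrt(|disc(K)|) = (2!/2^2) * (4/pi)^0 * sqrt(2344)
= 0.5 * 1.000000 * 48.414874
= 24.2074

24.2074


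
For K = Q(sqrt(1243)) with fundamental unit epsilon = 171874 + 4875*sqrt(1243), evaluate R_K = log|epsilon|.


epsilon = 171874 + 4875*sqrt(1243)
= 343748.0000
R = ln(343748.0000)
= 12.7477

12.7477


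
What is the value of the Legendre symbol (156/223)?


p = 223 is prime, so compute (156/223) with the reciprocity algorithm (Jacobi-symbol steps: pull out 2s via (2/n), flip via reciprocity, reduce):
  pull out 2: (2/223) = +1  (since 223 mod 8 = 7)
  pull out 2: (2/223) = +1  (since 223 mod 8 = 7)
  reciprocity: (39/223) -> -(223/39)
  reduce: (28/39)
  pull out 2: (2/39) = +1  (since 39 mod 8 = 7)
  pull out 2: (2/39) = +1  (since 39 mod 8 = 7)
  reciprocity: (7/39) -> -(39/7)
  reduce: (4/7)
  pull out 2: (2/7) = +1  (since 7 mod 8 = 7)
  pull out 2: (2/7) = +1  (since 7 mod 8 = 7)
  (1/7) = 1
Product of signs = 1
(156/223) = 1

1


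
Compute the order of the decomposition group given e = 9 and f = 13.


|D_P| = e * f
= 9 * 13
= 117

117


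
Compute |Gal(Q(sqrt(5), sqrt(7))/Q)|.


The 2 square roots of distinct primes are multiplicatively independent over Q,
so [K:Q] = 2^2 and Gal(K/Q) is isomorphic to (Z/2Z)^2.
|Gal| = 2^2 = 4

4


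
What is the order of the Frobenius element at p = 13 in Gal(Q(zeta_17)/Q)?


The Frobenius at p in Gal(Q(zeta_n)/Q) = (Z/nZ)* is the class of p, so its order is ord_17(13), the smallest k >= 1 with 13^k = 1 mod 17.
n = 17 = 17, phi(17) = 16; the order divides phi(n).
Divisors of 16: 1, 2, 4, 8, 16
Repeated squaring mod 17: 13^1 = 13, 13^2 = 16, 13^4 = 1, 13^8 = 1, 13^16 = 1
Test divisors in increasing order:
  k=1: 13^1 = 13 mod 17
  k=2: 13^2 = 16 mod 17
  k=4: 13^4 = 1 mod 17  <- first divisor giving 1
Order = 4

4


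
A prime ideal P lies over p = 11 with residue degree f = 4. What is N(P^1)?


N(P^a) = p^(a*f)
= 11^(1*4)
= 11^4
= 14641

14641


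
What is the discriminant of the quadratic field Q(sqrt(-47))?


For K = Q(sqrt(d)) with d squarefree: disc(K) = d if d = 1 mod 4, and disc(K) = 4d if d = 2 or 3 mod 4.
Here d = -47, and d mod 4 = 1.
d = 1 mod 4 (O_K = Z[(1+sqrt(d))/2]), so disc(K) = d = -47

-47


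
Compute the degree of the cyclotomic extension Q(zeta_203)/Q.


The degree equals Euler's totient phi(203).
203 = 7 * 29
phi(203) = 168

168


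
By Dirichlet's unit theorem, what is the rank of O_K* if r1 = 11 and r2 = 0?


By Dirichlet's unit theorem:
rank = r1 + r2 - 1
= 11 + 0 - 1
= 10

10


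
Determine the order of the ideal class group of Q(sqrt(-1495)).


K = Q(sqrt(-1495)). d mod 4 = 1, so D = disc(K) = d = -1495
h(K) equals the number of primitive reduced positive-definite forms (a, b, c) = a*x^2 + b*x*y + c*y^2 with b^2 - 4ac = D,
where reduced means |b| <= a <= c, with b >= 0 whenever |b| = a or a = c, and primitive means gcd(a, b, c) = 1.
Reduced forces 3a^2 <= |D| = 1495, so 1 <= a <= 22; b must have the parity of D, and c = (b^2 - D)/(4a) must be an integer >= a.
Enumerate a = 1..22, b in [-a, a]:
  a=1: (1, 1, 374)  [1]
  a=2: (2, -1, 187), (2, 1, 187)  [2]
  a=3: none
  a=4: (4, -3, 94), (4, 3, 94)  [2]
  a=5: (5, 5, 76)  [1]
  a=6..7: none
  a=8: (8, -3, 47), (8, 3, 47)  [2]
  a=9: none
  a=10: (10, -5, 38), (10, 5, 38)  [2]
  a=11: (11, -1, 34), (11, 1, 34)  [2]
  a=12: none
  a=13: (13, 13, 32)  [1]
  a=14..15: none
  a=16: (16, -13, 26), (16, 13, 26)  [2]
  a=17: (17, -1, 22), (17, 1, 22)  [2]
  a=18: none
  a=19: (19, -5, 20), (19, 5, 20)  [2]
  a=20..21: none
  a=22: (22, 21, 22)  [1]
Total reduced forms: 1 + 2 + 2 + 1 + 2 + 2 + 2 + 1 + 2 + 2 + 2 + 1 = 20
h = 20

20


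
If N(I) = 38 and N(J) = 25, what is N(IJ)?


N(IJ) = N(I) * N(J)
= 38 * 25
= 950

950


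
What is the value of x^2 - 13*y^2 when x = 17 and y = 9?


x^2 - d*y^2
= 17^2 - 13*9^2
= 289 - 1053
= -764

-764


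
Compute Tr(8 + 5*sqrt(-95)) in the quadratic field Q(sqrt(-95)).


Tr(a + b*sqrt(d)) = (a + b*sqrt(d)) + (a - b*sqrt(d)) = 2a
= 2 * (8)
= 16

16


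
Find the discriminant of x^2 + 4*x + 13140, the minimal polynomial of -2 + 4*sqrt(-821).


The element -2 + 4*sqrt(-821) has minimal polynomial:
x^2 + 4*x + 13140
Discriminant = (4)^2 - 4*(13140)
= 16 - 52560
= -52544

-52544


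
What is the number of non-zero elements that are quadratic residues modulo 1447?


For prime p, the number of non-zero quadratic residues is (p-1)/2.
= (1447-1)/2
= 723

723


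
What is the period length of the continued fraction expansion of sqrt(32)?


Run the CF algorithm for sqrt(32).
a_0 = floor(sqrt(32)) = 5; set m_0=0, q_0=1.
Recurrence: m' = q*a - m,  q' = (d - m'^2)/q,  a' = floor((a_0 + m')/q').
  step 1: m=5, q=7, a=1
  step 2: m=2, q=4, a=1
  step 3: m=2, q=7, a=1
  step 4: m=5, q=1, a=10
a_4 = 2*a_0 = 10, so the period closes here.
sqrt(32) = [5; 1, 1, 1, 10]
Period length = 4

4


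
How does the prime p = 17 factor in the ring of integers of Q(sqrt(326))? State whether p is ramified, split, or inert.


K = Q(sqrt(326)). Since d mod 4 = 2, disc(K) = 1304.
Check p | disc: 1304 mod 17 = 12.
p does not divide disc. Compute Legendre symbol (d/p):
3^((17-1)/2) mod 17 = -1
(d/p) = -1, so p is inert: (p) stays prime with e=1, f=2, g=1.
Therefore p is inert.

inert


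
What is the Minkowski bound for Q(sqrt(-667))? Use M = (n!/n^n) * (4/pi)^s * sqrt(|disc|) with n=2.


d = -667, d mod 4 = 1, so disc(K) = d = -667; |disc(K)| = 667
Imaginary quadratic field, so n = 2, s = r2 = 1, r1 = 0
M = (n!/n^n) * (4/pi)^s * sqrt(|disc(K)|) = (2!/2^2) * (4/pi)^1 * sqrt(667)
= 0.5 * 1.273240 * 25.826343
= 16.4416

16.4416


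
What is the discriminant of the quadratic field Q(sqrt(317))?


For K = Q(sqrt(d)) with d squarefree: disc(K) = d if d = 1 mod 4, and disc(K) = 4d if d = 2 or 3 mod 4.
Here d = 317, and d mod 4 = 1.
d = 1 mod 4 (O_K = Z[(1+sqrt(d))/2]), so disc(K) = d = 317

317


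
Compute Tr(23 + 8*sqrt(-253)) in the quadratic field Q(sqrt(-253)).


Tr(a + b*sqrt(d)) = (a + b*sqrt(d)) + (a - b*sqrt(d)) = 2a
= 2 * (23)
= 46

46


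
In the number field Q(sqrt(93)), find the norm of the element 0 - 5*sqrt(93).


N(a + b*sqrt(d)) = a^2 - d*b^2
= (0)^2 - (93)*(-5)^2
= 0 - 2325
= -2325

-2325


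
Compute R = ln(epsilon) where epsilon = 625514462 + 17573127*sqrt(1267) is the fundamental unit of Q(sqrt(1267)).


epsilon = 625514462 + 17573127*sqrt(1267)
= 1.2510e+09
R = ln(1.2510e+09)
= 20.9472

20.9472


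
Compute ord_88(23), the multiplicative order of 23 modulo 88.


We want ord_88(23), the smallest k >= 1 with 23^k = 1 mod 88.
n = 88 = 2^3 * 11, phi(88) = 40; the order divides phi(n).
Divisors of 40: 1, 2, 4, 5, 8, 10, 20, 40
Repeated squaring mod 88: 23^1 = 23, 23^2 = 1, 23^4 = 1, 23^8 = 1, 23^16 = 1, 23^32 = 1
Test divisors in increasing order:
  k=1: 23^1 = 23 mod 88
  k=2: 23^2 = 1 mod 88  <- first divisor giving 1
Order = 2

2


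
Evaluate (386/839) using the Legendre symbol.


p = 839 is prime, so compute (386/839) with the reciprocity algorithm (Jacobi-symbol steps: pull out 2s via (2/n), flip via reciprocity, reduce):
  pull out 2: (2/839) = +1  (since 839 mod 8 = 7)
  reciprocity: (193/839) -> +(839/193)
  reduce: (67/193)
  reciprocity: (67/193) -> +(193/67)
  reduce: (59/67)
  reciprocity: (59/67) -> -(67/59)
  reduce: (8/59)
  pull out 2: (2/59) = -1  (since 59 mod 8 = 3)
  pull out 2: (2/59) = -1  (since 59 mod 8 = 3)
  pull out 2: (2/59) = -1  (since 59 mod 8 = 3)
  (1/59) = 1
Product of signs = 1
(386/839) = 1

1


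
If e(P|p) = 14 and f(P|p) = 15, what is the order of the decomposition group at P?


|D_P| = e * f
= 14 * 15
= 210

210


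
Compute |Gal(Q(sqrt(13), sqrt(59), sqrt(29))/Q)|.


The 3 square roots of distinct primes are multiplicatively independent over Q,
so [K:Q] = 2^3 and Gal(K/Q) is isomorphic to (Z/2Z)^3.
|Gal| = 2^3 = 8

8


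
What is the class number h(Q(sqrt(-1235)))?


K = Q(sqrt(-1235)). d mod 4 = 1, so D = disc(K) = d = -1235
h(K) equals the number of primitive reduced positive-definite forms (a, b, c) = a*x^2 + b*x*y + c*y^2 with b^2 - 4ac = D,
where reduced means |b| <= a <= c, with b >= 0 whenever |b| = a or a = c, and primitive means gcd(a, b, c) = 1.
Reduced forces 3a^2 <= |D| = 1235, so 1 <= a <= 20; b must have the parity of D, and c = (b^2 - D)/(4a) must be an integer >= a.
Enumerate a = 1..20, b in [-a, a]:
  a=1: (1, 1, 309)  [1]
  a=2: none
  a=3: (3, -1, 103), (3, 1, 103)  [2]
  a=4: none
  a=5: (5, 5, 63)  [1]
  a=6: none
  a=7: (7, -5, 45), (7, 5, 45)  [2]
  a=8: none
  a=9: (9, -5, 35), (9, 5, 35)  [2]
  a=10..12: none
  a=13: (13, 13, 27)  [1]
  a=14: none
  a=15: (15, -5, 21), (15, 5, 21)  [2]
  a=16..18: none
  a=19: (19, 19, 21)  [1]
  a=20: none
Total reduced forms: 1 + 2 + 1 + 2 + 2 + 1 + 2 + 1 = 12
h = 12

12


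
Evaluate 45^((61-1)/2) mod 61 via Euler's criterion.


p = 61 is prime and the exponent is (p-1)/2 = 30, so by Euler's criterion 45^30 = (45/61) = +1 or -1 mod 61.
Compute by square-and-multiply:
  30 = 16 + 8 + 4 + 2 (binary 11110)
  Repeated squaring mod 61: 45^1 = 45, 45^2 = 12, 45^4 = 22, 45^8 = 57, 45^16 = 16
  45^30 = 45^16 * 45^8 * 45^4 * 45^2 = 16 * 57 * 22 * 12 mod 61
    16 * 57 = 912 = 58 mod 61
    58 * 22 = 1276 = 56 mod 61
    56 * 12 = 672 = 1 mod 61
  45^30 = 1 mod 61
Result 1: 45 is a quadratic residue mod 61.
45^30 mod 61 = 1

1


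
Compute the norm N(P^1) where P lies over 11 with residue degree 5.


N(P^a) = p^(a*f)
= 11^(1*5)
= 11^5
= 161051

161051


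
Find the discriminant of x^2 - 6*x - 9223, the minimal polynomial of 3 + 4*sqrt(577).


The element 3 + 4*sqrt(577) has minimal polynomial:
x^2 - 6*x - 9223
Discriminant = (-6)^2 - 4*(-9223)
= 36 + 36892
= 36928

36928


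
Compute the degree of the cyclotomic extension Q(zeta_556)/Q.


The degree equals Euler's totient phi(556).
556 = 2^2 * 139
phi(556) = 276

276


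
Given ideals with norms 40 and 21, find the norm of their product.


N(IJ) = N(I) * N(J)
= 40 * 21
= 840

840


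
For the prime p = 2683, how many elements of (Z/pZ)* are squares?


For prime p, the number of non-zero quadratic residues is (p-1)/2.
= (2683-1)/2
= 1341

1341


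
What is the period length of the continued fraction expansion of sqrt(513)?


Run the CF algorithm for sqrt(513).
a_0 = floor(sqrt(513)) = 22; set m_0=0, q_0=1.
Recurrence: m' = q*a - m,  q' = (d - m'^2)/q,  a' = floor((a_0 + m')/q').
  step 1: m=22, q=29, a=1
  step 2: m=7, q=16, a=1
  step 3: m=9, q=27, a=1
  step 4: m=18, q=7, a=5
  step 5: m=17, q=32, a=1
  step 6: m=15, q=9, a=4
  step 7: m=21, q=8, a=5
  step 8: m=19, q=19, a=2
  step 9: m=19, q=8, a=5
  step 10: m=21, q=9, a=4
  step 11: m=15, q=32, a=1
  step 12: m=17, q=7, a=5
  step 13: m=18, q=27, a=1
  step 14: m=9, q=16, a=1
  step 15: m=7, q=29, a=1
  step 16: m=22, q=1, a=44
a_16 = 2*a_0 = 44, so the period closes here.
sqrt(513) = [22; 1, 1, 1, 5, 1, 4, 5, 2, 5, 4, 1, 5, 1, 1, 1, 44]
Period length = 16

16


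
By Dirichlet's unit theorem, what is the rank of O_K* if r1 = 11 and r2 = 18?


By Dirichlet's unit theorem:
rank = r1 + r2 - 1
= 11 + 18 - 1
= 28

28


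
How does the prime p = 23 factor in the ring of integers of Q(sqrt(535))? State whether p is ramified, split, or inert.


K = Q(sqrt(535)). Since d mod 4 = 3, disc(K) = 2140.
Check p | disc: 2140 mod 23 = 1.
p does not divide disc. Compute Legendre symbol (d/p):
6^((23-1)/2) mod 23 = 1
(d/p) = 1, so p splits: (p) = P*P' with e=1, f=1, g=2.
Therefore p is split.

split


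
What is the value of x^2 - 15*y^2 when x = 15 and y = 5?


x^2 - d*y^2
= 15^2 - 15*5^2
= 225 - 375
= -150

-150


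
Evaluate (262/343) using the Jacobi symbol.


Compute (262/343) via quadratic reciprocity:
  pull out 2: (2/343) = +1  (since 343 mod 8 = 7)
  reciprocity: (131/343) -> -(343/131)
  reduce: (81/131)
  reciprocity: (81/131) -> +(131/81)
  reduce: (50/81)
  pull out 2: (2/81) = +1  (since 81 mod 8 = 1)
  reciprocity: (25/81) -> +(81/25)
  reduce: (6/25)
  pull out 2: (2/25) = +1  (since 25 mod 8 = 1)
  reciprocity: (3/25) -> +(25/3)
  reduce: (1/3)
  (1/3) = 1
Product of signs = -1

-1


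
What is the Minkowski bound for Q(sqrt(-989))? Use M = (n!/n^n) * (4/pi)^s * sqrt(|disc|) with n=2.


d = -989, d mod 4 = 3, so disc(K) = 4d = -3956; |disc(K)| = 3956
Imaginary quadratic field, so n = 2, s = r2 = 1, r1 = 0
M = (n!/n^n) * (4/pi)^s * sqrt(|disc(K)|) = (2!/2^2) * (4/pi)^1 * sqrt(3956)
= 0.5 * 1.273240 * 62.896741
= 40.0413

40.0413


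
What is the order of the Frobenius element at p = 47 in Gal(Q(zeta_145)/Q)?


The Frobenius at p in Gal(Q(zeta_n)/Q) = (Z/nZ)* is the class of p, so its order is ord_145(47), the smallest k >= 1 with 47^k = 1 mod 145.
n = 145 = 5 * 29, phi(145) = 112; the order divides phi(n).
Divisors of 112: 1, 2, 4, 7, 8, 14, 16, 28, 56, 112
Repeated squaring mod 145: 47^1 = 47, 47^2 = 34, 47^4 = 141, 47^8 = 16, 47^16 = 111, 47^32 = 141, 47^64 = 16
Test divisors in increasing order:
  k=1: 47^1 = 47 mod 145
  k=2: 47^2 = 34 mod 145
  k=4: 47^4 = 141 mod 145
  k=7: 47^7 = 141 * 34 * 47 = 133 mod 145
  k=8: 47^8 = 16 mod 145
  k=14: 47^14 = 16 * 141 * 34 = 144 mod 145
  k=16: 47^16 = 111 mod 145
  k=28: 47^28 = 111 * 16 * 141 = 1 mod 145  <- first divisor giving 1
Order = 28

28


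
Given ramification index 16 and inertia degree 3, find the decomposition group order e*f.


|D_P| = e * f
= 16 * 3
= 48

48


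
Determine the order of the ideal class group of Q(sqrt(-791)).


K = Q(sqrt(-791)). d mod 4 = 1, so D = disc(K) = d = -791
h(K) equals the number of primitive reduced positive-definite forms (a, b, c) = a*x^2 + b*x*y + c*y^2 with b^2 - 4ac = D,
where reduced means |b| <= a <= c, with b >= 0 whenever |b| = a or a = c, and primitive means gcd(a, b, c) = 1.
Reduced forces 3a^2 <= |D| = 791, so 1 <= a <= 16; b must have the parity of D, and c = (b^2 - D)/(4a) must be an integer >= a.
Enumerate a = 1..16, b in [-a, a]:
  a=1: (1, 1, 198)  [1]
  a=2: (2, -1, 99), (2, 1, 99)  [2]
  a=3: (3, -1, 66), (3, 1, 66)  [2]
  a=4: (4, -3, 50), (4, 3, 50)  [2]
  a=5: (5, -3, 40), (5, 3, 40)  [2]
  a=6: (6, -5, 34), (6, -1, 33), (6, 1, 33), (6, 5, 34)  [4]
  a=7: (7, 7, 30)  [1]
  a=8: (8, -3, 25), (8, 3, 25)  [2]
  a=9: (9, -1, 22), (9, 1, 22)  [2]
  a=10: (10, -7, 21), (10, -3, 20), (10, 3, 20), (10, 7, 21)  [4]
  a=11: (11, -1, 18), (11, 1, 18)  [2]
  a=12: (12, -11, 19), (12, -5, 17), (12, 5, 17), (12, 11, 19)  [4]
  a=13: none
  a=14: (14, -7, 15), (14, 7, 15)  [2]
  a=15: (15, -13, 16), (15, 13, 16)  [2]
  a=16: none
Total reduced forms: 1 + 2 + 2 + 2 + 2 + 4 + 1 + 2 + 2 + 4 + 2 + 4 + 2 + 2 = 32
h = 32

32


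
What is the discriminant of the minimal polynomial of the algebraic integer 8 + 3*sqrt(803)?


The element 8 + 3*sqrt(803) has minimal polynomial:
x^2 - 16*x - 7163
Discriminant = (-16)^2 - 4*(-7163)
= 256 + 28652
= 28908

28908


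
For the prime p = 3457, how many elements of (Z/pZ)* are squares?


For prime p, the number of non-zero quadratic residues is (p-1)/2.
= (3457-1)/2
= 1728

1728


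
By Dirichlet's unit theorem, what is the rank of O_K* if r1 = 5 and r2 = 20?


By Dirichlet's unit theorem:
rank = r1 + r2 - 1
= 5 + 20 - 1
= 24

24


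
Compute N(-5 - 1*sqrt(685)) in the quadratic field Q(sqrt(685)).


N(a + b*sqrt(d)) = a^2 - d*b^2
= (-5)^2 - (685)*(-1)^2
= 25 - 685
= -660

-660


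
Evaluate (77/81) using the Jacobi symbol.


Compute (77/81) via quadratic reciprocity:
  reciprocity: (77/81) -> +(81/77)
  reduce: (4/77)
  pull out 2: (2/77) = -1  (since 77 mod 8 = 5)
  pull out 2: (2/77) = -1  (since 77 mod 8 = 5)
  (1/77) = 1
Product of signs = 1

1


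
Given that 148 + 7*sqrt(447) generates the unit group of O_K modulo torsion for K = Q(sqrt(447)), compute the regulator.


epsilon = 148 + 7*sqrt(447)
= 295.9966
R = ln(295.9966)
= 5.6903

5.6903


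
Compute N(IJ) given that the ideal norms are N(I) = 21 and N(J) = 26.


N(IJ) = N(I) * N(J)
= 21 * 26
= 546

546


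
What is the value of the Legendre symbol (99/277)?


p = 277 is prime, so compute (99/277) with the reciprocity algorithm (Jacobi-symbol steps: pull out 2s via (2/n), flip via reciprocity, reduce):
  reciprocity: (99/277) -> +(277/99)
  reduce: (79/99)
  reciprocity: (79/99) -> -(99/79)
  reduce: (20/79)
  pull out 2: (2/79) = +1  (since 79 mod 8 = 7)
  pull out 2: (2/79) = +1  (since 79 mod 8 = 7)
  reciprocity: (5/79) -> +(79/5)
  reduce: (4/5)
  pull out 2: (2/5) = -1  (since 5 mod 8 = 5)
  pull out 2: (2/5) = -1  (since 5 mod 8 = 5)
  (1/5) = 1
Product of signs = -1
(99/277) = -1

-1


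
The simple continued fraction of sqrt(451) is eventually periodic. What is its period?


Run the CF algorithm for sqrt(451).
a_0 = floor(sqrt(451)) = 21; set m_0=0, q_0=1.
Recurrence: m' = q*a - m,  q' = (d - m'^2)/q,  a' = floor((a_0 + m')/q').
  step 1: m=21, q=10, a=4
  step 2: m=19, q=9, a=4
  step 3: m=17, q=18, a=2
  step 4: m=19, q=5, a=8
  step 5: m=21, q=2, a=21
  step 6: m=21, q=5, a=8
  step 7: m=19, q=18, a=2
  step 8: m=17, q=9, a=4
  step 9: m=19, q=10, a=4
  step 10: m=21, q=1, a=42
a_10 = 2*a_0 = 42, so the period closes here.
sqrt(451) = [21; 4, 4, 2, 8, 21, 8, 2, 4, 4, 42]
Period length = 10

10


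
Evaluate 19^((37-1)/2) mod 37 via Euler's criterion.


p = 37 is prime and the exponent is (p-1)/2 = 18, so by Euler's criterion 19^18 = (19/37) = +1 or -1 mod 37.
Compute by square-and-multiply:
  18 = 16 + 2 (binary 10010)
  Repeated squaring mod 37: 19^1 = 19, 19^2 = 28, 19^4 = 7, 19^8 = 12, 19^16 = 33
  19^18 = 19^16 * 19^2 = 33 * 28 mod 37
    33 * 28 = 924 = 36 mod 37
  19^18 = 36 mod 37
Result 36 = p - 1 = -1 mod 37: 19 is a quadratic non-residue mod 37. As a residue in [0, p-1] the value is 36.
19^18 mod 37 = 36

36


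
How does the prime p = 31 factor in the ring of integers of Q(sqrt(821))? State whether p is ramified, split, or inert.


K = Q(sqrt(821)). Since d mod 4 = 1, disc(K) = 821.
Check p | disc: 821 mod 31 = 15.
p does not divide disc. Compute Legendre symbol (d/p):
15^((31-1)/2) mod 31 = -1
(d/p) = -1, so p is inert: (p) stays prime with e=1, f=2, g=1.
Therefore p is inert.

inert


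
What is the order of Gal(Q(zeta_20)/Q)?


|Gal(Q(zeta_20)/Q)| = phi(20)
= 8

8


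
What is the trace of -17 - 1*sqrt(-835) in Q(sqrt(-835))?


Tr(a + b*sqrt(d)) = (a + b*sqrt(d)) + (a - b*sqrt(d)) = 2a
= 2 * (-17)
= -34

-34


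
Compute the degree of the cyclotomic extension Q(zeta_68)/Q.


The degree equals Euler's totient phi(68).
68 = 2^2 * 17
phi(68) = 32

32


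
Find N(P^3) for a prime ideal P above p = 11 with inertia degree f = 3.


N(P^a) = p^(a*f)
= 11^(3*3)
= 11^9
= 2357947691

2357947691


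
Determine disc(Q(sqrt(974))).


For K = Q(sqrt(d)) with d squarefree: disc(K) = d if d = 1 mod 4, and disc(K) = 4d if d = 2 or 3 mod 4.
Here d = 974, and d mod 4 = 2.
d = 2 mod 4, not 1 (O_K = Z[sqrt(d)]), so disc(K) = 4d = 4 * (974) = 3896

3896


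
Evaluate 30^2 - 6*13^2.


x^2 - d*y^2
= 30^2 - 6*13^2
= 900 - 1014
= -114

-114


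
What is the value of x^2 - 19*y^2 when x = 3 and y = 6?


x^2 - d*y^2
= 3^2 - 19*6^2
= 9 - 684
= -675

-675


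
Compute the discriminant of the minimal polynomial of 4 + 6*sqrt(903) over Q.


The element 4 + 6*sqrt(903) has minimal polynomial:
x^2 - 8*x - 32492
Discriminant = (-8)^2 - 4*(-32492)
= 64 + 129968
= 130032

130032


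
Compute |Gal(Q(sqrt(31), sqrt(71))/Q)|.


The 2 square roots of distinct primes are multiplicatively independent over Q,
so [K:Q] = 2^2 and Gal(K/Q) is isomorphic to (Z/2Z)^2.
|Gal| = 2^2 = 4

4


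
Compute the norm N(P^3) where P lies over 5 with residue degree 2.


N(P^a) = p^(a*f)
= 5^(3*2)
= 5^6
= 15625

15625


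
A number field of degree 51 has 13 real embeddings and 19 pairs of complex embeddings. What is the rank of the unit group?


By Dirichlet's unit theorem:
rank = r1 + r2 - 1
= 13 + 19 - 1
= 31

31


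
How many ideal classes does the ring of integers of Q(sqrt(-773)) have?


K = Q(sqrt(-773)). d mod 4 = 3, so D = disc(K) = 4d = -3092
h(K) equals the number of primitive reduced positive-definite forms (a, b, c) = a*x^2 + b*x*y + c*y^2 with b^2 - 4ac = D,
where reduced means |b| <= a <= c, with b >= 0 whenever |b| = a or a = c, and primitive means gcd(a, b, c) = 1.
Reduced forces 3a^2 <= |D| = 3092, so 1 <= a <= 32; b must have the parity of D, and c = (b^2 - D)/(4a) must be an integer >= a.
Enumerate a = 1..32, b in [-a, a]:
  a=1: (1, 0, 773)  [1]
  a=2: (2, 2, 387)  [1]
  a=3: (3, -2, 258), (3, 2, 258)  [2]
  a=4..5: none
  a=6: (6, -2, 129), (6, 2, 129)  [2]
  a=7: (7, -4, 111), (7, 4, 111)  [2]
  a=8: none
  a=9: (9, -2, 86), (9, 2, 86)  [2]
  a=10..13: none
  a=14: (14, -10, 57), (14, 10, 57)  [2]
  a=15..16: none
  a=17: (17, -6, 46), (17, 6, 46)  [2]
  a=18: (18, -2, 43), (18, 2, 43)  [2]
  a=19: (19, -10, 42), (19, 10, 42)  [2]
  a=20: none
  a=21: (21, -10, 38), (21, -4, 37), (21, 4, 37), (21, 10, 38)  [4]
  a=22: none
  a=23: (23, -6, 34), (23, 6, 34)  [2]
  a=24..26: none
  a=27: (27, -16, 31), (27, 16, 31)  [2]
  a=28..32: none
Total reduced forms: 1 + 1 + 2 + 2 + 2 + 2 + 2 + 2 + 2 + 2 + 4 + 2 + 2 = 26
h = 26

26


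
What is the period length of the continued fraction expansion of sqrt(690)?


Run the CF algorithm for sqrt(690).
a_0 = floor(sqrt(690)) = 26; set m_0=0, q_0=1.
Recurrence: m' = q*a - m,  q' = (d - m'^2)/q,  a' = floor((a_0 + m')/q').
  step 1: m=26, q=14, a=3
  step 2: m=16, q=31, a=1
  step 3: m=15, q=15, a=2
  step 4: m=15, q=31, a=1
  step 5: m=16, q=14, a=3
  step 6: m=26, q=1, a=52
a_6 = 2*a_0 = 52, so the period closes here.
sqrt(690) = [26; 3, 1, 2, 1, 3, 52]
Period length = 6

6


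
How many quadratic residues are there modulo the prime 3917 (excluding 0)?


For prime p, the number of non-zero quadratic residues is (p-1)/2.
= (3917-1)/2
= 1958

1958


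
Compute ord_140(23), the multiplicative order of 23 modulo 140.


We want ord_140(23), the smallest k >= 1 with 23^k = 1 mod 140.
n = 140 = 2^2 * 5 * 7, phi(140) = 48; the order divides phi(n).
Divisors of 48: 1, 2, 3, 4, 6, 8, 12, 16, 24, 48
Repeated squaring mod 140: 23^1 = 23, 23^2 = 109, 23^4 = 121, 23^8 = 81, 23^16 = 121, 23^32 = 81
Test divisors in increasing order:
  k=1: 23^1 = 23 mod 140
  k=2: 23^2 = 109 mod 140
  k=3: 23^3 = 109 * 23 = 127 mod 140
  k=4: 23^4 = 121 mod 140
  k=6: 23^6 = 121 * 109 = 29 mod 140
  k=8: 23^8 = 81 mod 140
  k=12: 23^12 = 81 * 121 = 1 mod 140  <- first divisor giving 1
Order = 12

12


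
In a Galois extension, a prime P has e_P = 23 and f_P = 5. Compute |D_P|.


|D_P| = e * f
= 23 * 5
= 115

115


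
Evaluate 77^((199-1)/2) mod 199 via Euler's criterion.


p = 199 is prime and the exponent is (p-1)/2 = 99, so by Euler's criterion 77^99 = (77/199) = +1 or -1 mod 199.
Compute by square-and-multiply:
  99 = 64 + 32 + 2 + 1 (binary 1100011)
  Repeated squaring mod 199: 77^1 = 77, 77^2 = 158, 77^4 = 89, 77^8 = 160, 77^16 = 128, 77^32 = 66, 77^64 = 177
  77^99 = 77^64 * 77^32 * 77^2 * 77^1 = 177 * 66 * 158 * 77 mod 199
    177 * 66 = 11682 = 140 mod 199
    140 * 158 = 22120 = 31 mod 199
    31 * 77 = 2387 = 198 mod 199
  77^99 = 198 mod 199
Result 198 = p - 1 = -1 mod 199: 77 is a quadratic non-residue mod 199. As a residue in [0, p-1] the value is 198.
77^99 mod 199 = 198

198


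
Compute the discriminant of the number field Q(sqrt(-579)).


For K = Q(sqrt(d)) with d squarefree: disc(K) = d if d = 1 mod 4, and disc(K) = 4d if d = 2 or 3 mod 4.
Here d = -579, and d mod 4 = 1.
d = 1 mod 4 (O_K = Z[(1+sqrt(d))/2]), so disc(K) = d = -579

-579


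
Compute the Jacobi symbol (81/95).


Compute (81/95) via quadratic reciprocity:
  reciprocity: (81/95) -> +(95/81)
  reduce: (14/81)
  pull out 2: (2/81) = +1  (since 81 mod 8 = 1)
  reciprocity: (7/81) -> +(81/7)
  reduce: (4/7)
  pull out 2: (2/7) = +1  (since 7 mod 8 = 7)
  pull out 2: (2/7) = +1  (since 7 mod 8 = 7)
  (1/7) = 1
Product of signs = 1

1


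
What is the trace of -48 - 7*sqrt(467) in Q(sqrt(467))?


Tr(a + b*sqrt(d)) = (a + b*sqrt(d)) + (a - b*sqrt(d)) = 2a
= 2 * (-48)
= -96

-96


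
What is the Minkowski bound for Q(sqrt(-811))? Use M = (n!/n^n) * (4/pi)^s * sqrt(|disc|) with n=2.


d = -811, d mod 4 = 1, so disc(K) = d = -811; |disc(K)| = 811
Imaginary quadratic field, so n = 2, s = r2 = 1, r1 = 0
M = (n!/n^n) * (4/pi)^s * sqrt(|disc(K)|) = (2!/2^2) * (4/pi)^1 * sqrt(811)
= 0.5 * 1.273240 * 28.478062
= 18.1297

18.1297


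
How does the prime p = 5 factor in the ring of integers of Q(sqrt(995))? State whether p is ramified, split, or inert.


K = Q(sqrt(995)). Since d mod 4 = 3, disc(K) = 3980.
Check p | disc: 3980 mod 5 = 0.
p divides disc, so p ramifies: (p) = P^2 with e=2, f=1, g=1.
Therefore p is ramified.

ramified


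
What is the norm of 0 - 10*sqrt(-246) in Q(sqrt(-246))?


N(a + b*sqrt(d)) = a^2 - d*b^2
= (0)^2 - (-246)*(-10)^2
= 0 + 24600
= 24600

24600


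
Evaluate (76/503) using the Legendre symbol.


p = 503 is prime, so compute (76/503) with the reciprocity algorithm (Jacobi-symbol steps: pull out 2s via (2/n), flip via reciprocity, reduce):
  pull out 2: (2/503) = +1  (since 503 mod 8 = 7)
  pull out 2: (2/503) = +1  (since 503 mod 8 = 7)
  reciprocity: (19/503) -> -(503/19)
  reduce: (9/19)
  reciprocity: (9/19) -> +(19/9)
  reduce: (1/9)
  (1/9) = 1
Product of signs = -1
(76/503) = -1

-1


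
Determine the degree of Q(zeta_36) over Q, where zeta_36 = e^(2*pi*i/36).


The degree equals Euler's totient phi(36).
36 = 2^2 * 3^2
phi(36) = 12

12


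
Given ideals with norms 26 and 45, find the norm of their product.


N(IJ) = N(I) * N(J)
= 26 * 45
= 1170

1170


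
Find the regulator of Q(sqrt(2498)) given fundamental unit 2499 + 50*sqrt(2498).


epsilon = 2499 + 50*sqrt(2498)
= 4997.9998
R = ln(4997.9998)
= 8.5168

8.5168


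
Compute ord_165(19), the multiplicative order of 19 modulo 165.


We want ord_165(19), the smallest k >= 1 with 19^k = 1 mod 165.
n = 165 = 3 * 5 * 11, phi(165) = 80; the order divides phi(n).
Divisors of 80: 1, 2, 4, 5, 8, 10, 16, 20, 40, 80
Repeated squaring mod 165: 19^1 = 19, 19^2 = 31, 19^4 = 136, 19^8 = 16, 19^16 = 91, 19^32 = 31, 19^64 = 136
Test divisors in increasing order:
  k=1: 19^1 = 19 mod 165
  k=2: 19^2 = 31 mod 165
  k=4: 19^4 = 136 mod 165
  k=5: 19^5 = 136 * 19 = 109 mod 165
  k=8: 19^8 = 16 mod 165
  k=10: 19^10 = 16 * 31 = 1 mod 165  <- first divisor giving 1
Order = 10

10


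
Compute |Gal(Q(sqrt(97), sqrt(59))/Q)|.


The 2 square roots of distinct primes are multiplicatively independent over Q,
so [K:Q] = 2^2 and Gal(K/Q) is isomorphic to (Z/2Z)^2.
|Gal| = 2^2 = 4

4


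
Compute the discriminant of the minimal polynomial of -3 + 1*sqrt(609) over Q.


The element -3 + 1*sqrt(609) has minimal polynomial:
x^2 + 6*x - 600
Discriminant = (6)^2 - 4*(-600)
= 36 + 2400
= 2436

2436


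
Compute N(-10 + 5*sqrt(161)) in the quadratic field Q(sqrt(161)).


N(a + b*sqrt(d)) = a^2 - d*b^2
= (-10)^2 - (161)*(5)^2
= 100 - 4025
= -3925

-3925


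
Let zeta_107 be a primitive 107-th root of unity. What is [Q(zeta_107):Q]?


The degree equals Euler's totient phi(107).
107 = 107
phi(107) = 106

106


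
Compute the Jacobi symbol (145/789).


Compute (145/789) via quadratic reciprocity:
  reciprocity: (145/789) -> +(789/145)
  reduce: (64/145)
  pull out 2: (2/145) = +1  (since 145 mod 8 = 1)
  pull out 2: (2/145) = +1  (since 145 mod 8 = 1)
  pull out 2: (2/145) = +1  (since 145 mod 8 = 1)
  pull out 2: (2/145) = +1  (since 145 mod 8 = 1)
  pull out 2: (2/145) = +1  (since 145 mod 8 = 1)
  pull out 2: (2/145) = +1  (since 145 mod 8 = 1)
  (1/145) = 1
Product of signs = 1

1


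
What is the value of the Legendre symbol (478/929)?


p = 929 is prime, so compute (478/929) with the reciprocity algorithm (Jacobi-symbol steps: pull out 2s via (2/n), flip via reciprocity, reduce):
  pull out 2: (2/929) = +1  (since 929 mod 8 = 1)
  reciprocity: (239/929) -> +(929/239)
  reduce: (212/239)
  pull out 2: (2/239) = +1  (since 239 mod 8 = 7)
  pull out 2: (2/239) = +1  (since 239 mod 8 = 7)
  reciprocity: (53/239) -> +(239/53)
  reduce: (27/53)
  reciprocity: (27/53) -> +(53/27)
  reduce: (26/27)
  pull out 2: (2/27) = -1  (since 27 mod 8 = 3)
  reciprocity: (13/27) -> +(27/13)
  reduce: (1/13)
  (1/13) = 1
Product of signs = -1
(478/929) = -1

-1


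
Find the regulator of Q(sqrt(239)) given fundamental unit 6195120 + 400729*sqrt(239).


epsilon = 6195120 + 400729*sqrt(239)
= 1.2390e+07
R = ln(1.2390e+07)
= 16.3324

16.3324


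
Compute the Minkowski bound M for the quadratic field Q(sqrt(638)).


d = 638, d mod 4 = 2, so disc(K) = 4d = 2552; |disc(K)| = 2552
Real quadratic field, so n = 2, s = r2 = 0, r1 = 2
M = (n!/n^n) * (4/pi)^s * sqrt(|disc(K)|) = (2!/2^2) * (4/pi)^0 * sqrt(2552)
= 0.5 * 1.000000 * 50.517324
= 25.2587

25.2587


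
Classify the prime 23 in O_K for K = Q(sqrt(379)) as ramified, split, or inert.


K = Q(sqrt(379)). Since d mod 4 = 3, disc(K) = 1516.
Check p | disc: 1516 mod 23 = 21.
p does not divide disc. Compute Legendre symbol (d/p):
11^((23-1)/2) mod 23 = -1
(d/p) = -1, so p is inert: (p) stays prime with e=1, f=2, g=1.
Therefore p is inert.

inert


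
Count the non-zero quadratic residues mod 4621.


For prime p, the number of non-zero quadratic residues is (p-1)/2.
= (4621-1)/2
= 2310

2310


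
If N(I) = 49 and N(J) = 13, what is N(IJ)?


N(IJ) = N(I) * N(J)
= 49 * 13
= 637

637


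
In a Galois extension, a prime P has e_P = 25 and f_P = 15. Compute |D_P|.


|D_P| = e * f
= 25 * 15
= 375

375


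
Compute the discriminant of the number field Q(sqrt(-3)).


For K = Q(sqrt(d)) with d squarefree: disc(K) = d if d = 1 mod 4, and disc(K) = 4d if d = 2 or 3 mod 4.
Here d = -3, and d mod 4 = 1.
d = 1 mod 4 (O_K = Z[(1+sqrt(d))/2]), so disc(K) = d = -3

-3


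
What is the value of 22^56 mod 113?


p = 113 is prime and the exponent is (p-1)/2 = 56, so by Euler's criterion 22^56 = (22/113) = +1 or -1 mod 113.
Compute by square-and-multiply:
  56 = 32 + 16 + 8 (binary 111000)
  Repeated squaring mod 113: 22^1 = 22, 22^2 = 32, 22^4 = 7, 22^8 = 49, 22^16 = 28, 22^32 = 106
  22^56 = 22^32 * 22^16 * 22^8 = 106 * 28 * 49 mod 113
    106 * 28 = 2968 = 30 mod 113
    30 * 49 = 1470 = 1 mod 113
  22^56 = 1 mod 113
Result 1: 22 is a quadratic residue mod 113.
22^56 mod 113 = 1

1


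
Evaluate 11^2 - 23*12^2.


x^2 - d*y^2
= 11^2 - 23*12^2
= 121 - 3312
= -3191

-3191


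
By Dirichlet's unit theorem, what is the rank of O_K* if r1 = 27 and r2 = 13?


By Dirichlet's unit theorem:
rank = r1 + r2 - 1
= 27 + 13 - 1
= 39

39


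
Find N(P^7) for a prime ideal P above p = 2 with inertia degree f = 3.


N(P^a) = p^(a*f)
= 2^(7*3)
= 2^21
= 2097152

2097152


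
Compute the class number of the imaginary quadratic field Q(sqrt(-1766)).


K = Q(sqrt(-1766)). d mod 4 = 2, so D = disc(K) = 4d = -7064
h(K) equals the number of primitive reduced positive-definite forms (a, b, c) = a*x^2 + b*x*y + c*y^2 with b^2 - 4ac = D,
where reduced means |b| <= a <= c, with b >= 0 whenever |b| = a or a = c, and primitive means gcd(a, b, c) = 1.
Reduced forces 3a^2 <= |D| = 7064, so 1 <= a <= 48; b must have the parity of D, and c = (b^2 - D)/(4a) must be an integer >= a.
Enumerate a = 1..48, b in [-a, a]:
  a=1: (1, 0, 1766)  [1]
  a=2: (2, 0, 883)  [1]
  a=3: (3, -2, 589), (3, 2, 589)  [2]
  a=4: none
  a=5: (5, -4, 354), (5, 4, 354)  [2]
  a=6: (6, -4, 295), (6, 4, 295)  [2]
  a=7..8: none
  a=9: (9, -8, 198), (9, 8, 198)  [2]
  a=10: (10, -4, 177), (10, 4, 177)  [2]
  a=11: (11, -8, 162), (11, 8, 162)  [2]
  a=12..14: none
  a=15: (15, -14, 121), (15, -4, 118), (15, 4, 118), (15, 14, 121)  [4]
  a=16: none
  a=17: (17, -12, 106), (17, 12, 106)  [2]
  a=18: (18, -8, 99), (18, 8, 99)  [2]
  a=19: (19, -2, 93), (19, 2, 93)  [2]
  a=20..21: none
  a=22: (22, -8, 81), (22, 8, 81)  [2]
  a=23..24: none
  a=25: (25, -6, 71), (25, 6, 71)  [2]
  a=26: none
  a=27: (27, -8, 66), (27, 8, 66)  [2]
  a=28..29: none
  a=30: (30, -16, 61), (30, -4, 59), (30, 4, 59), (30, 16, 61)  [4]
  a=31: (31, -2, 57), (31, 2, 57)  [2]
  a=32: none
  a=33: (33, -14, 55), (33, -8, 54), (33, 8, 54), (33, 14, 55)  [4]
  a=34: (34, -12, 53), (34, 12, 53)  [2]
  a=35..36: none
  a=37: (37, -22, 51), (37, 22, 51)  [2]
  a=38: (38, -36, 55), (38, 36, 55)  [2]
  a=39..42: none
  a=43: (43, -26, 45), (43, 26, 45)  [2]
  a=44: none
  a=45: (45, -44, 50), (45, 44, 50)  [2]
  a=46..48: none
Total reduced forms: 1 + 1 + 2 + 2 + 2 + 2 + 2 + 2 + 4 + 2 + 2 + 2 + 2 + 2 + 2 + 4 + 2 + 4 + 2 + 2 + 2 + 2 + 2 = 50
h = 50

50


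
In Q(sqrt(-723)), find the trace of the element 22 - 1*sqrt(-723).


Tr(a + b*sqrt(d)) = (a + b*sqrt(d)) + (a - b*sqrt(d)) = 2a
= 2 * (22)
= 44

44


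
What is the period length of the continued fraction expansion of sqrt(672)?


Run the CF algorithm for sqrt(672).
a_0 = floor(sqrt(672)) = 25; set m_0=0, q_0=1.
Recurrence: m' = q*a - m,  q' = (d - m'^2)/q,  a' = floor((a_0 + m')/q').
  step 1: m=25, q=47, a=1
  step 2: m=22, q=4, a=11
  step 3: m=22, q=47, a=1
  step 4: m=25, q=1, a=50
a_4 = 2*a_0 = 50, so the period closes here.
sqrt(672) = [25; 1, 11, 1, 50]
Period length = 4

4


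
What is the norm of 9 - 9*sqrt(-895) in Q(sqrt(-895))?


N(a + b*sqrt(d)) = a^2 - d*b^2
= (9)^2 - (-895)*(-9)^2
= 81 + 72495
= 72576

72576


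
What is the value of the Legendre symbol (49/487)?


p = 487 is prime, so compute (49/487) with the reciprocity algorithm (Jacobi-symbol steps: pull out 2s via (2/n), flip via reciprocity, reduce):
  reciprocity: (49/487) -> +(487/49)
  reduce: (46/49)
  pull out 2: (2/49) = +1  (since 49 mod 8 = 1)
  reciprocity: (23/49) -> +(49/23)
  reduce: (3/23)
  reciprocity: (3/23) -> -(23/3)
  reduce: (2/3)
  pull out 2: (2/3) = -1  (since 3 mod 8 = 3)
  (1/3) = 1
Product of signs = 1
(49/487) = 1

1


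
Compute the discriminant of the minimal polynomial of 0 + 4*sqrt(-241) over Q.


The element 0 + 4*sqrt(-241) has minimal polynomial:
x^2 + 0*x + 3856
Discriminant = (0)^2 - 4*(3856)
= 0 - 15424
= -15424

-15424


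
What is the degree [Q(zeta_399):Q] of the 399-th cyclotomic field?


The degree equals Euler's totient phi(399).
399 = 3 * 7 * 19
phi(399) = 216

216


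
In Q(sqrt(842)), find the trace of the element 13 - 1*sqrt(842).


Tr(a + b*sqrt(d)) = (a + b*sqrt(d)) + (a - b*sqrt(d)) = 2a
= 2 * (13)
= 26

26


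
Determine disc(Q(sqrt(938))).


For K = Q(sqrt(d)) with d squarefree: disc(K) = d if d = 1 mod 4, and disc(K) = 4d if d = 2 or 3 mod 4.
Here d = 938, and d mod 4 = 2.
d = 2 mod 4, not 1 (O_K = Z[sqrt(d)]), so disc(K) = 4d = 4 * (938) = 3752

3752


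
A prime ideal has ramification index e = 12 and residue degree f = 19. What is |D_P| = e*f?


|D_P| = e * f
= 12 * 19
= 228

228


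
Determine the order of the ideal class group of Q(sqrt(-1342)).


K = Q(sqrt(-1342)). d mod 4 = 2, so D = disc(K) = 4d = -5368
h(K) equals the number of primitive reduced positive-definite forms (a, b, c) = a*x^2 + b*x*y + c*y^2 with b^2 - 4ac = D,
where reduced means |b| <= a <= c, with b >= 0 whenever |b| = a or a = c, and primitive means gcd(a, b, c) = 1.
Reduced forces 3a^2 <= |D| = 5368, so 1 <= a <= 42; b must have the parity of D, and c = (b^2 - D)/(4a) must be an integer >= a.
Enumerate a = 1..42, b in [-a, a]:
  a=1: (1, 0, 1342)  [1]
  a=2: (2, 0, 671)  [1]
  a=3..6: none
  a=7: (7, -6, 193), (7, 6, 193)  [2]
  a=8..10: none
  a=11: (11, 0, 122)  [1]
  a=12: none
  a=13: (13, -12, 106), (13, 12, 106)  [2]
  a=14: (14, -8, 97), (14, 8, 97)  [2]
  a=15..16: none
  a=17: (17, -2, 79), (17, 2, 79)  [2]
  a=18: none
  a=19: (19, -16, 74), (19, 16, 74)  [2]
  a=20..21: none
  a=22: (22, 0, 61)  [1]
  a=23..25: none
  a=26: (26, -12, 53), (26, 12, 53)  [2]
  a=27..33: none
  a=34: (34, -32, 47), (34, 32, 47)  [2]
  a=35..36: none
  a=37: (37, -16, 38), (37, 16, 38)  [2]
  a=38..42: none
Total reduced forms: 1 + 1 + 2 + 1 + 2 + 2 + 2 + 2 + 1 + 2 + 2 + 2 = 20
h = 20

20
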